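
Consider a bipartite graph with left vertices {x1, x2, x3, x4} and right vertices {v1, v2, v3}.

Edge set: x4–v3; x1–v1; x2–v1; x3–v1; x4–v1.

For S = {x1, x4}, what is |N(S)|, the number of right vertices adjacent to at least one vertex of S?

2

The union of neighbours of {x1, x4} is {v1, v3}, which has 2 elements.
Since |N(S)| = 2 ≥ |S| = 2, Hall's condition holds for this subset.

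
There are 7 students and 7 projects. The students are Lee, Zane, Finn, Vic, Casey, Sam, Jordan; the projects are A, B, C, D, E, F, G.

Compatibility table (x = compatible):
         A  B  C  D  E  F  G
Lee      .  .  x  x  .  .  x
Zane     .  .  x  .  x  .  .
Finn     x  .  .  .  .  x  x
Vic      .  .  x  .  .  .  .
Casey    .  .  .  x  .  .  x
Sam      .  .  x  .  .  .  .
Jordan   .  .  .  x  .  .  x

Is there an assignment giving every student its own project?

The set {Lee, Vic, Casey, Sam, Jordan} has only 3 neighbours ({C, D, G}), so by Hall's theorem at most 5 of the 7 students can be matched.
Hence no matching covers every student.

No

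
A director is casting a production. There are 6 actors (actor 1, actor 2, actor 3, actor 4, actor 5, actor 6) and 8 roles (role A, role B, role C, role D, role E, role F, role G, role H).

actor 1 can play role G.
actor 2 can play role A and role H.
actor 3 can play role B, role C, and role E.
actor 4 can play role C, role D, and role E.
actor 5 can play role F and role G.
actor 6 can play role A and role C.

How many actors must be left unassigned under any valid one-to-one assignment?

A valid assignment of size 6: actor 1→role G, actor 2→role H, actor 3→role E, actor 4→role D, actor 5→role F, actor 6→role A.
This saturates every actor, so 6 is the maximum.
That matches 6 of the 6, leaving 0 unmatched; no matching can do better.

0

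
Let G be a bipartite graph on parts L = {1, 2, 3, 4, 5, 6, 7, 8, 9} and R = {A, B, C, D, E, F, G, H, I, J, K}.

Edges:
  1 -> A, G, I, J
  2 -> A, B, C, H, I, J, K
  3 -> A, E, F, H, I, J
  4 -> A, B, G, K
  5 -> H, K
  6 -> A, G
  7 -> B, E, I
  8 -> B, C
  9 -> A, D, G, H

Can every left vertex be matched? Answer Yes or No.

Yes

One maximum matching: 1→I, 2→J, 3→E, 4→K, 5→H, 6→A, 7→B, 8→C, 9→G.
All 9 left vertices are covered.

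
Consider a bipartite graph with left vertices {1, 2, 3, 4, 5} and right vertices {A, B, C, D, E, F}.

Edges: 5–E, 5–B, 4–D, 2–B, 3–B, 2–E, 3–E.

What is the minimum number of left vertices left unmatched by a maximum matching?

2

One maximum matching: 2-E, 3-B, 4-D.
The set {1, 2, 3, 5} has only 2 neighbours ({B, E}), so by Hall's theorem at most 3 of the 5 left vertices can be matched.
That matches 3 of the 5, leaving 2 unmatched; no matching can do better.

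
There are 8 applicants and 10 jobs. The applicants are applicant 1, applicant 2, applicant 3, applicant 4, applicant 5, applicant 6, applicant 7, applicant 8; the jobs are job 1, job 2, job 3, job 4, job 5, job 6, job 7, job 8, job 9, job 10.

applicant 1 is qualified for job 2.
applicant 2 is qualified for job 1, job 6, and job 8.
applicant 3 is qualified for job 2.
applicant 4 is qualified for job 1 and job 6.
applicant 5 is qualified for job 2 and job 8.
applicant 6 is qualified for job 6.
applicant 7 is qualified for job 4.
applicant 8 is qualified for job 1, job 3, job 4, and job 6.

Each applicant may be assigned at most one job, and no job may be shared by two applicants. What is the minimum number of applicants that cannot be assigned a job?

2

For example, pair applicant 1–job 2, applicant 2–job 1, applicant 4–job 6, applicant 5–job 8, applicant 7–job 4, applicant 8–job 3.
The set {applicant 1, applicant 2, applicant 3, applicant 4, applicant 5, applicant 6} has only 4 neighbours ({job 1, job 2, job 6, job 8}), so by Hall's theorem at most 6 of the 8 applicants can be matched.
That matches 6 of the 8, leaving 2 unmatched; no matching can do better.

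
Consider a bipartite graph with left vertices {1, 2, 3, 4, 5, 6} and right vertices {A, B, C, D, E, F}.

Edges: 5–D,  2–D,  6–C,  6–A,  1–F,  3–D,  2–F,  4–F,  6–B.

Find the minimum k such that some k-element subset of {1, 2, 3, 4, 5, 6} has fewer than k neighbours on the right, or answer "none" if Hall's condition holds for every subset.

Take S = {1, 4}. Its neighbourhood is {F}, so |N(S)| = 1 < |S| = 2.
No single vertex violates Hall's condition since each has at least one neighbour, so 2 is the minimum.

2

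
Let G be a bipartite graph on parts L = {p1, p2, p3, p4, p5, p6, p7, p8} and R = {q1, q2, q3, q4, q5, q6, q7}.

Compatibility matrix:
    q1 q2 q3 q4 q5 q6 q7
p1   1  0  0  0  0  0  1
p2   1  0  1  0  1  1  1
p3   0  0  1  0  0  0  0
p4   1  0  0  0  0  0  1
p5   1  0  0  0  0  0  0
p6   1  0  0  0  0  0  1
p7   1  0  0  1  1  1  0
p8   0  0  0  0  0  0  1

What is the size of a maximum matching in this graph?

5

For example, pair p1-q1, p2-q5, p3-q3, p4-q7, p7-q6.
The set {p1, p4, p5, p6, p8} has only 2 neighbours ({q1, q7}), so by Hall's theorem at most 5 of the 8 left vertices can be matched.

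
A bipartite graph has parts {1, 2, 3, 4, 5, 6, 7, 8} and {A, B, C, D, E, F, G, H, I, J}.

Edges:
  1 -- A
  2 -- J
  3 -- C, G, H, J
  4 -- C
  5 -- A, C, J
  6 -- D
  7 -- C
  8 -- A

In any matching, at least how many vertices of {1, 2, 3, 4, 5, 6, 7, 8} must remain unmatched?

3

A valid assignment of size 5: 1→A, 2→J, 3→G, 4→C, 6→D.
The set {1, 2, 4, 5, 7, 8} has only 3 neighbours ({A, C, J}), so by Hall's theorem at most 5 of the 8 left vertices can be matched.
That matches 5 of the 8, leaving 3 unmatched; no matching can do better.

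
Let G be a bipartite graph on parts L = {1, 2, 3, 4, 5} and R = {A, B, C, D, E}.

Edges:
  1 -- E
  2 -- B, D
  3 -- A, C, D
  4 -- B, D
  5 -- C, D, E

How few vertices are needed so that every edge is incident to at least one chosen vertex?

5

The 5 edges 1–E, 2–D, 3–A, 4–B, 5–C form a matching, so any vertex cover needs at least 5 vertices (one per matched edge).
Conversely {1, 2, 3, 4, 5} meets every edge and has exactly 5 vertices, so 5 is optimal.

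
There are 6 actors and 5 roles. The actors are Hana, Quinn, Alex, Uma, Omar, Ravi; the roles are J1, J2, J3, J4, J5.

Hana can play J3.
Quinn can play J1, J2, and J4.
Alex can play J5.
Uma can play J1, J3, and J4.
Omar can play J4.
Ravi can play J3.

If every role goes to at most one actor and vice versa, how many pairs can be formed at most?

5

For example, pair Hana-J3, Quinn-J2, Alex-J5, Uma-J1, Omar-J4.
The set {Hana, Ravi} has only 1 neighbour ({J3}), so by Hall's theorem at most 5 of the 6 actors can be matched.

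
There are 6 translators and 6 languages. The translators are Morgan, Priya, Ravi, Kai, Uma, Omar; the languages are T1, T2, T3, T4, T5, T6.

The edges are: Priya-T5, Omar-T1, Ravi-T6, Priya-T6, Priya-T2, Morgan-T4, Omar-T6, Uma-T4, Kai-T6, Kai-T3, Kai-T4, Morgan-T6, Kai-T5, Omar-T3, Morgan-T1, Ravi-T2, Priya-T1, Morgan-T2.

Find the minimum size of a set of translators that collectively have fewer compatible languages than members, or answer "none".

A matching saturating every translator exists, for instance Morgan→T1, Priya→T5, Ravi→T2, Kai→T3, Uma→T4, Omar→T6.
By Hall's marriage theorem, this means |N(S)| ≥ |S| for every subset S, so no violating subset exists.

none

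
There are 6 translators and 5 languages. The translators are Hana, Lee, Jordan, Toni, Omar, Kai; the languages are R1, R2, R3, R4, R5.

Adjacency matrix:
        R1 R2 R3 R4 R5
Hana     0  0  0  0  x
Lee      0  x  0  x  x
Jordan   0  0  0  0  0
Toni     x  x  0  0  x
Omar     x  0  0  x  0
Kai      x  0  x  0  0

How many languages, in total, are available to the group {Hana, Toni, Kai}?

The union of neighbours of {Hana, Toni, Kai} is {R1, R2, R3, R5}, which has 4 elements.
Since |N(S)| = 4 ≥ |S| = 3, Hall's condition holds for this subset.

4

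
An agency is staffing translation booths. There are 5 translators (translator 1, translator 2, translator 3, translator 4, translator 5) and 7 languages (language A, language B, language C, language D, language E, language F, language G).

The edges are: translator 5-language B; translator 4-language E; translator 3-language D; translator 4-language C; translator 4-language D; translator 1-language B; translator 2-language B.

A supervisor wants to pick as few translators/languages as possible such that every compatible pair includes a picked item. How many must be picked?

{translator 3, translator 4, language B} is a vertex cover of size 3: every edge has an endpoint in this set.
No smaller cover exists because translator 1–language B, translator 3–language D, translator 4–language E is a matching of size 3, and a cover must include an endpoint of each of these disjoint edges (König's theorem).

3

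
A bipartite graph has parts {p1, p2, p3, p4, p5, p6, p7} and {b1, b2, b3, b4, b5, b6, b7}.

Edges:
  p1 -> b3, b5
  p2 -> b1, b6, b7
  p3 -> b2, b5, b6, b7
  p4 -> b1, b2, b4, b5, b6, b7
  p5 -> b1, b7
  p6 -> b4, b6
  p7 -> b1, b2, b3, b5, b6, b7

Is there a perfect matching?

One maximum matching: p1-b3, p2-b6, p3-b2, p4-b5, p5-b1, p6-b4, p7-b7.
All 7 left vertices are covered.

Yes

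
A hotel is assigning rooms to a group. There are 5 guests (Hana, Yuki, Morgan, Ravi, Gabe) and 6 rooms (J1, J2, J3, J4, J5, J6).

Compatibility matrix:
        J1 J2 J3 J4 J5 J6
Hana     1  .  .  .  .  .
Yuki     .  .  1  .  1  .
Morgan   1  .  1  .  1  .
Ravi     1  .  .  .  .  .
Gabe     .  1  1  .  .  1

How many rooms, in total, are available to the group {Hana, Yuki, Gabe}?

The union of neighbours of {Hana, Yuki, Gabe} is {J1, J2, J3, J5, J6}, which has 5 elements.
Since |N(S)| = 5 ≥ |S| = 3, Hall's condition holds for this subset.

5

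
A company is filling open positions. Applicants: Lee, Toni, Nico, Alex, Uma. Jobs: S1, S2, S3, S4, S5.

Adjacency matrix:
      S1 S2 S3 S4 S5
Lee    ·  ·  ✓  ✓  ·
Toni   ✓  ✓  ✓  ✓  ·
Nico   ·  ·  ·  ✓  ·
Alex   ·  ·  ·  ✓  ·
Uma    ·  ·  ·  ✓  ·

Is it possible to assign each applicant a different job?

No

The set {Nico, Alex, Uma} has only 1 neighbour ({S4}), so by Hall's theorem at most 3 of the 5 applicants can be matched.
Hence no matching covers every applicant.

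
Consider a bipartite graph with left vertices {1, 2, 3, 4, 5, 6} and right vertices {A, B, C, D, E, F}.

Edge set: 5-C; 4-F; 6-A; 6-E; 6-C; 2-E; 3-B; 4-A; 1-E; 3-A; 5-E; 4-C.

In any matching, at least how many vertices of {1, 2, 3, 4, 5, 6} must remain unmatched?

1

One maximum matching: 1-E, 3-B, 4-F, 5-C, 6-A.
The set {1, 2} has only 1 neighbour ({E}), so by Hall's theorem at most 5 of the 6 left vertices can be matched.
That matches 5 of the 6, leaving 1 unmatched; no matching can do better.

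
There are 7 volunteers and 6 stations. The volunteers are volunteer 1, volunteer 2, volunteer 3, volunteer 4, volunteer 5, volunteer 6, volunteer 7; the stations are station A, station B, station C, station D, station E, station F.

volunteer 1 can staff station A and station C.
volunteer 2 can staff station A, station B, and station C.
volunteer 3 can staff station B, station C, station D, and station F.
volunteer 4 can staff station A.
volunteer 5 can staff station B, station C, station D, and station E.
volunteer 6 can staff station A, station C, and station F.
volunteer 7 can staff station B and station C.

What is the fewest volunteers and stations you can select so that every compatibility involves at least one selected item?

A maximum matching has 6 edges (e.g. volunteer 1–station C, volunteer 2–station B, volunteer 3–station D, volunteer 4–station A, volunteer 5–station E, volunteer 6–station F).
By König's theorem the minimum vertex cover has the same size. One such cover is {volunteer 3, volunteer 5, volunteer 6, station A, station B, station C}.

6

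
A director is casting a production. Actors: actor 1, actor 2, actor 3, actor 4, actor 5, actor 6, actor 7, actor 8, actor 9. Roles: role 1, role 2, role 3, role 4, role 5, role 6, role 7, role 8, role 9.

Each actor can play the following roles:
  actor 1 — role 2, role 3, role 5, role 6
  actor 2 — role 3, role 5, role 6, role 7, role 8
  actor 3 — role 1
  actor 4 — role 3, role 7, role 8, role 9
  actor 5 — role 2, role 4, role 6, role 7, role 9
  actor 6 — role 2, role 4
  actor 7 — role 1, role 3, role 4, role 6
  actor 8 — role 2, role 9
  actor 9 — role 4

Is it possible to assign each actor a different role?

Yes

One maximum matching: actor 1–role 5, actor 2–role 8, actor 3–role 1, actor 4–role 3, actor 5–role 7, actor 6–role 2, actor 7–role 6, actor 8–role 9, actor 9–role 4.
All 9 actors are covered.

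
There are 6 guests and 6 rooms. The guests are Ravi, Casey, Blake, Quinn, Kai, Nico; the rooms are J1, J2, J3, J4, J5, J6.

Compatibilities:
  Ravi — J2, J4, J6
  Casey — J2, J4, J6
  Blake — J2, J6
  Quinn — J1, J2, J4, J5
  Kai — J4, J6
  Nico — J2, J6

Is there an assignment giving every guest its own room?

No

The set {Ravi, Casey, Blake, Kai, Nico} has only 3 neighbours ({J2, J4, J6}), so by Hall's theorem at most 4 of the 6 guests can be matched.
Hence no matching covers every guest.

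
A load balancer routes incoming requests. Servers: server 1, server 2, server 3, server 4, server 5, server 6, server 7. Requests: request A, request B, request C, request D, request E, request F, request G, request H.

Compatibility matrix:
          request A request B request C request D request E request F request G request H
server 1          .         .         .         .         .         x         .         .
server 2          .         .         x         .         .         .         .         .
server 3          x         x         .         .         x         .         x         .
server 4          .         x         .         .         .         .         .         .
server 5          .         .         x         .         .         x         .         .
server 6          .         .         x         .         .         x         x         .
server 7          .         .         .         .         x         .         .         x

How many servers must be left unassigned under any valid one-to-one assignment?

1

For example, pair server 1-request F, server 2-request C, server 3-request A, server 4-request B, server 6-request G, server 7-request E.
The set {server 1, server 2, server 5} has only 2 neighbours ({request C, request F}), so by Hall's theorem at most 6 of the 7 servers can be matched.
That matches 6 of the 7, leaving 1 unmatched; no matching can do better.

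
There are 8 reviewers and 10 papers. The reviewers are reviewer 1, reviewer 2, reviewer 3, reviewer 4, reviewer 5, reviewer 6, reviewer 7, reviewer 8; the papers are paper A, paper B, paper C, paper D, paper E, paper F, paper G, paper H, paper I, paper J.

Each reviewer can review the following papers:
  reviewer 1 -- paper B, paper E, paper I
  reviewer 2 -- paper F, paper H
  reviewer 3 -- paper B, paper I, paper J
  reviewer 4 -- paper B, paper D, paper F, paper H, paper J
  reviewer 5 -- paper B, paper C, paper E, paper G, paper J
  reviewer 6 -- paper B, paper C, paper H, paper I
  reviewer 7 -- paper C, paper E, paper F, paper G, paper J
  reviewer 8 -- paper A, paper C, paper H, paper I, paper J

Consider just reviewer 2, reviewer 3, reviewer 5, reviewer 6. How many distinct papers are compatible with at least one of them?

The union of neighbours of {reviewer 2, reviewer 3, reviewer 5, reviewer 6} is {paper B, paper C, paper E, paper F, paper G, paper H, paper I, paper J}, which has 8 elements.
Since |N(S)| = 8 ≥ |S| = 4, Hall's condition holds for this subset.

8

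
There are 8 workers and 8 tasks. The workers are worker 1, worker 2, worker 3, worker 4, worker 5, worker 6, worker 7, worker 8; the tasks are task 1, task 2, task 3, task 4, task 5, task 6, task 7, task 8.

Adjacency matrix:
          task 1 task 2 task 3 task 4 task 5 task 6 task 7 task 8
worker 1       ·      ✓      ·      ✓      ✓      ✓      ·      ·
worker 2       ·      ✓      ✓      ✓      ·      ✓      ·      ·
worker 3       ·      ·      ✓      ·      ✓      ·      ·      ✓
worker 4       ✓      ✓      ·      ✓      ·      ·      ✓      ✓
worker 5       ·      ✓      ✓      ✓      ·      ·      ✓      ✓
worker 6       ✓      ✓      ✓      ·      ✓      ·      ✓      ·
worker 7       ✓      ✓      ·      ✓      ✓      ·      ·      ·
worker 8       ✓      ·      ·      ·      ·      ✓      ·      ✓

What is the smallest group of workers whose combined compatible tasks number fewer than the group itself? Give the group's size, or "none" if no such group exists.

none

A matching saturating every worker exists, for instance worker 1→task 2, worker 2→task 6, worker 3→task 5, worker 4→task 4, worker 5→task 7, worker 6→task 3, worker 7→task 1, worker 8→task 8.
By Hall's marriage theorem, this means |N(S)| ≥ |S| for every subset S, so no violating subset exists.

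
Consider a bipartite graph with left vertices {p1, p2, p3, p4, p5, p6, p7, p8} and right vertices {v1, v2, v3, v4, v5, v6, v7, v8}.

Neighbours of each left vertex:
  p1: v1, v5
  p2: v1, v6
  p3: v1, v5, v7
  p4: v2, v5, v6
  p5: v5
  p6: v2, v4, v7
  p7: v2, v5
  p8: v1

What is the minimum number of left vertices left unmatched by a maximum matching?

A valid assignment of size 6: p1→v1, p2→v6, p3→v7, p4→v2, p5→v5, p6→v4.
The set {p1, p2, p4, p5, p7, p8} has only 4 neighbours ({v1, v2, v5, v6}), so by Hall's theorem at most 6 of the 8 left vertices can be matched.
That matches 6 of the 8, leaving 2 unmatched; no matching can do better.

2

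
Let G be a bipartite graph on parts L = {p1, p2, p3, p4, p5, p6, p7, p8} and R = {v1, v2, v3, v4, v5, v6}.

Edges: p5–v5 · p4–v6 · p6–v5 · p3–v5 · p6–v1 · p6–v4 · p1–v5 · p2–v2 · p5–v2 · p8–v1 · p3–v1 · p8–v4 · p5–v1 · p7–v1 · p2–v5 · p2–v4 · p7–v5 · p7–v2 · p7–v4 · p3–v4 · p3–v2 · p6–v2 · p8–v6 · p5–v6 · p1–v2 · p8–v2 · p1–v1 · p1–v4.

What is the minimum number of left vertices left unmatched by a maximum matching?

For example, pair p1–v4, p2–v5, p3–v1, p4–v6, p5–v2.
The set {p1, p2, p3, p4, p5, p6, p7, p8} has only 5 neighbours ({v1, v2, v4, v5, v6}), so by Hall's theorem at most 5 of the 8 left vertices can be matched.
That matches 5 of the 8, leaving 3 unmatched; no matching can do better.

3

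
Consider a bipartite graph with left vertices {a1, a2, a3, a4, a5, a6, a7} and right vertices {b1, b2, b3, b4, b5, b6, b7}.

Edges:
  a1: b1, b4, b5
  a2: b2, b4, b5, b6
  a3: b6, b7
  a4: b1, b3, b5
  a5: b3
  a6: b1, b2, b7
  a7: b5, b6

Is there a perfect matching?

One maximum matching: a1–b4, a2–b6, a3–b7, a4–b1, a5–b3, a6–b2, a7–b5.
All 7 left vertices are covered.

Yes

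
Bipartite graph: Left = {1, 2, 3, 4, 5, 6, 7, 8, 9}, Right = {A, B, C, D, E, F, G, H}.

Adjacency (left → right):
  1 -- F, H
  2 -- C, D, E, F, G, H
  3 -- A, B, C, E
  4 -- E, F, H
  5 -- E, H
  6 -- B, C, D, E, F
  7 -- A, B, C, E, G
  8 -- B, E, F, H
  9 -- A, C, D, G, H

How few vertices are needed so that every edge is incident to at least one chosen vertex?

8

A maximum matching has 8 edges (e.g. 1–F, 2–G, 3–C, 4–H, 5–E, 6–D, 7–A, 8–B).
By König's theorem the minimum vertex cover has the same size. One such cover is {A, B, C, D, E, F, G, H}.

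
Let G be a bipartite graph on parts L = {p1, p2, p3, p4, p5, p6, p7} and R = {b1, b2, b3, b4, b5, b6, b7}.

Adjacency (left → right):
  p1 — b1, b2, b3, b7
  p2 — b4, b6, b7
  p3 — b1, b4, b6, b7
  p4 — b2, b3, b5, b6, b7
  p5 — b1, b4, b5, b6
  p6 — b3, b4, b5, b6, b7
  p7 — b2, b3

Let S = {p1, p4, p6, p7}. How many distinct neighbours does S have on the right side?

7

The union of neighbours of {p1, p4, p6, p7} is {b1, b2, b3, b4, b5, b6, b7}, which has 7 elements.
Since |N(S)| = 7 ≥ |S| = 4, Hall's condition holds for this subset.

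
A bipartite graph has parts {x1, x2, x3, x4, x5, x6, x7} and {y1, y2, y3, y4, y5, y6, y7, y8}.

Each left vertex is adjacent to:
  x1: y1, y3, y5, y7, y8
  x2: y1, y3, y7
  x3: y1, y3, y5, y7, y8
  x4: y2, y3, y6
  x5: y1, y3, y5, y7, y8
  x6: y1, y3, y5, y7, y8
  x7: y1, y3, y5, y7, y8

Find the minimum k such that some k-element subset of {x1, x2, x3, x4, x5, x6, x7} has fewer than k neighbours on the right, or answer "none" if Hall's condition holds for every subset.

Take S = {x1, x2, x3, x5, x6, x7}. Its neighbourhood is {y1, y3, y5, y7, y8}, so |N(S)| = 5 < |S| = 6.
Every subset of size less than 6 has at least as many neighbours as members, so 6 is the minimum.

6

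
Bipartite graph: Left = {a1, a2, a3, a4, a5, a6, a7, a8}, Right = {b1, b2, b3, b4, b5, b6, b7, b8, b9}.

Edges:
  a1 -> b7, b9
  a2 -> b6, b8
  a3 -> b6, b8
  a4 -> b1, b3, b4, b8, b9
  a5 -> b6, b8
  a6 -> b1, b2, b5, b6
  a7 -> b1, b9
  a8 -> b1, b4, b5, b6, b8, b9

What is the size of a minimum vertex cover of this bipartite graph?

{a1, a4, a6, a7, a8, b6, b8} is a vertex cover of size 7: every edge has an endpoint in this set.
No smaller cover exists because a1–b7, a2–b6, a3–b8, a4–b4, a6–b5, a7–b9, a8–b1 is a matching of size 7, and a cover must include an endpoint of each of these disjoint edges (König's theorem).

7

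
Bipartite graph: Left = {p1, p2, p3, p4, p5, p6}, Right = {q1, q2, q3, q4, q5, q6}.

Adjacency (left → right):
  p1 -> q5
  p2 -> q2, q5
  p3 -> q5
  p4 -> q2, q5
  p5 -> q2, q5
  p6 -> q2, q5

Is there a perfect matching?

No

The set {p1, p2, p3, p4, p5, p6} has only 2 neighbours ({q2, q5}), so by Hall's theorem at most 2 of the 6 left vertices can be matched.
Hence no matching covers every left vertex.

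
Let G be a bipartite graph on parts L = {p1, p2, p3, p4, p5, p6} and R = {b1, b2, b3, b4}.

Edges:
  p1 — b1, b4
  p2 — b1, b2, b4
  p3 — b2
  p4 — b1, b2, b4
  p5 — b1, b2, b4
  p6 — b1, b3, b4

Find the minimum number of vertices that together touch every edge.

4

The 4 edges p1–b1, p2–b4, p3–b2, p6–b3 form a matching, so any vertex cover needs at least 4 vertices (one per matched edge).
Conversely {p6, b1, b2, b4} meets every edge and has exactly 4 vertices, so 4 is optimal.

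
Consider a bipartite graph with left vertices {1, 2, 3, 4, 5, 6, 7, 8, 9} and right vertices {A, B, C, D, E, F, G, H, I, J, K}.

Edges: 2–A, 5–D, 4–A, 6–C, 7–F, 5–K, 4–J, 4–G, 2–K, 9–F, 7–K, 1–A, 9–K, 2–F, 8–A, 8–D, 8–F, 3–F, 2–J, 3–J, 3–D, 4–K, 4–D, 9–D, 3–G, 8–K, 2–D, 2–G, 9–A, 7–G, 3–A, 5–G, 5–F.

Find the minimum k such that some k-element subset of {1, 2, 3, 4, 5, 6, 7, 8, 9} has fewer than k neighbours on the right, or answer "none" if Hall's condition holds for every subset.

7

Take S = {1, 2, 3, 4, 5, 7, 8}. Its neighbourhood is {A, D, F, G, J, K}, so |N(S)| = 6 < |S| = 7.
Every subset of size less than 7 has at least as many neighbours as members, so 7 is the minimum.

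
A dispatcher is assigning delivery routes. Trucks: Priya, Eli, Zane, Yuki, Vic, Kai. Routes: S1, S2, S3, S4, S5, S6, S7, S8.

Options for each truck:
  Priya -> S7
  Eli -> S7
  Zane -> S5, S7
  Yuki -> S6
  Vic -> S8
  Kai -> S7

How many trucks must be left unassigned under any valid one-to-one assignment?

For example, pair Priya→S7, Zane→S5, Yuki→S6, Vic→S8.
The set {Priya, Eli, Kai} has only 1 neighbour ({S7}), so by Hall's theorem at most 4 of the 6 trucks can be matched.
That matches 4 of the 6, leaving 2 unmatched; no matching can do better.

2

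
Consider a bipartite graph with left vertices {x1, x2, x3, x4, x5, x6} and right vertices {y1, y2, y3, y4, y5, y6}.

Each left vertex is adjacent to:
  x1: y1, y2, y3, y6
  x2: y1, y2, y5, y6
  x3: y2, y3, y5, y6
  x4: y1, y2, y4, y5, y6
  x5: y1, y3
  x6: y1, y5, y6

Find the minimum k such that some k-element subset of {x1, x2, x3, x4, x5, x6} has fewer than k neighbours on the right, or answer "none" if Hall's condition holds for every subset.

none

A matching saturating every left vertex exists, for instance x1→y6, x2→y2, x3→y5, x4→y4, x5→y3, x6→y1.
By Hall's marriage theorem, this means |N(S)| ≥ |S| for every subset S, so no violating subset exists.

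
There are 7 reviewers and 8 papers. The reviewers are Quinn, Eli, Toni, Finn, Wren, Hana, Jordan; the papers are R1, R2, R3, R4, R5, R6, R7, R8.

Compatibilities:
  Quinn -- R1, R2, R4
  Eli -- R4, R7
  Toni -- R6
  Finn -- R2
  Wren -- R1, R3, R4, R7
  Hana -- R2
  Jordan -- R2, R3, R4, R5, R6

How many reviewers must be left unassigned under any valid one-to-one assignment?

1

For example, pair Quinn→R1, Eli→R4, Toni→R6, Finn→R2, Wren→R7, Jordan→R3.
The set {Finn, Hana} has only 1 neighbour ({R2}), so by Hall's theorem at most 6 of the 7 reviewers can be matched.
That matches 6 of the 7, leaving 1 unmatched; no matching can do better.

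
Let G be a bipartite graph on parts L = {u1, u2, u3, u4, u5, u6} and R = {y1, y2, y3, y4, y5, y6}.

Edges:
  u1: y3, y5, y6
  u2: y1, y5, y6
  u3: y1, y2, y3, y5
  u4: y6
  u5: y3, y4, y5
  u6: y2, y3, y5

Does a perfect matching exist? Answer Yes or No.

One maximum matching: u1–y5, u2–y1, u3–y2, u4–y6, u5–y4, u6–y3.
Every left vertex is matched, so this is a perfect matching.

Yes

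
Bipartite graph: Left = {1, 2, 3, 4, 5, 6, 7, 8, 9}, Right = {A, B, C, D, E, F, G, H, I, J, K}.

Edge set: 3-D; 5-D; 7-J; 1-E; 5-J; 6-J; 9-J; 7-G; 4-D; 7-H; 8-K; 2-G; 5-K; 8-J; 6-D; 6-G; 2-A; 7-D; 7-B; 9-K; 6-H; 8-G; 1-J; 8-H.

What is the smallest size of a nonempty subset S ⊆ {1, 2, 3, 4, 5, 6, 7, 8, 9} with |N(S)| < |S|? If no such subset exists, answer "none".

2

Take S = {3, 4}. Its neighbourhood is {D}, so |N(S)| = 1 < |S| = 2.
No single vertex violates Hall's condition since each has at least one neighbour, so 2 is the minimum.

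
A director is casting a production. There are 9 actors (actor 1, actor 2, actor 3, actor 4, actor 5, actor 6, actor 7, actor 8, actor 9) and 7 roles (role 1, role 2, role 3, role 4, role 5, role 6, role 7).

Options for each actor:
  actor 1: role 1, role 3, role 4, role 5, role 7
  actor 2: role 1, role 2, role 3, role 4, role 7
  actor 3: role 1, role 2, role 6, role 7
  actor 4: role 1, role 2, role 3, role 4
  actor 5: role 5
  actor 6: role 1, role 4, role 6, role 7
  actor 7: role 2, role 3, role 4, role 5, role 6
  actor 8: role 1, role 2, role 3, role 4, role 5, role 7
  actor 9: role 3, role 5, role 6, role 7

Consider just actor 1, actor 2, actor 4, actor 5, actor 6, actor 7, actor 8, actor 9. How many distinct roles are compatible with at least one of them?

The union of neighbours of {actor 1, actor 2, actor 4, actor 5, actor 6, actor 7, actor 8, actor 9} is {role 1, role 2, role 3, role 4, role 5, role 6, role 7}, which has 7 elements.
Since |N(S)| = 7 < |S| = 8, Hall's condition fails for this subset.

7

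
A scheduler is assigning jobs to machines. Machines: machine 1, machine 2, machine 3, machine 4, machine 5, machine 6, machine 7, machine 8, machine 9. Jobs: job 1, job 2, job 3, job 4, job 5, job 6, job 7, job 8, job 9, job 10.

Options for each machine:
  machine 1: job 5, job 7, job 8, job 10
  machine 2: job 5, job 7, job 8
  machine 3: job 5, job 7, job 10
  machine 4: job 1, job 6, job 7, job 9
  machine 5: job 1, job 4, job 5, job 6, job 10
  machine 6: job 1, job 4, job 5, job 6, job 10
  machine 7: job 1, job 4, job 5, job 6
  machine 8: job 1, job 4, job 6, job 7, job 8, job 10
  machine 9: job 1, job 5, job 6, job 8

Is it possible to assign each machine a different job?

No

The set {machine 1, machine 2, machine 3, machine 5, machine 6, machine 7, machine 8, machine 9} has only 7 neighbours ({job 1, job 10, job 4, job 5, job 6, job 7, job 8}), so by Hall's theorem at most 8 of the 9 machines can be matched.
Hence no matching covers every machine.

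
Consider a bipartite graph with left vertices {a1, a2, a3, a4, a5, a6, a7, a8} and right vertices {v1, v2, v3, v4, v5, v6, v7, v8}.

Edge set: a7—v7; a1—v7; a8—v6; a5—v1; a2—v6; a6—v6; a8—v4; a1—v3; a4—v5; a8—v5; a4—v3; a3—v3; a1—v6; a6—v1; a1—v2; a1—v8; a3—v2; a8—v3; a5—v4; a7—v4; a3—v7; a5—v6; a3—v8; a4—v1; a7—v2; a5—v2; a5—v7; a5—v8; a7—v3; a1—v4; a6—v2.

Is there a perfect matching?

For example, pair a1→v8, a2→v6, a3→v3, a4→v5, a5→v2, a6→v1, a7→v7, a8→v4.
All 8 left vertices are covered.

Yes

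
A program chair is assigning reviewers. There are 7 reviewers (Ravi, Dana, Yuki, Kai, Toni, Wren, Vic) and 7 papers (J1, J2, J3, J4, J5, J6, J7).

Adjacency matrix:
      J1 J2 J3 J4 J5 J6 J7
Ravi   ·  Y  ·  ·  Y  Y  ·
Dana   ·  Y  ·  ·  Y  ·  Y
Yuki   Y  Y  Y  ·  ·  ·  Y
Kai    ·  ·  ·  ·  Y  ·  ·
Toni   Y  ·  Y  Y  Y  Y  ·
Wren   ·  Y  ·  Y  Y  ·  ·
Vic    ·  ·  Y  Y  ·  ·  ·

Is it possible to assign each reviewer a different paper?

A valid assignment of size 7: Ravi→J6, Dana→J2, Yuki→J7, Kai→J5, Toni→J1, Wren→J4, Vic→J3.
Every reviewer is matched, so this is a perfect matching.

Yes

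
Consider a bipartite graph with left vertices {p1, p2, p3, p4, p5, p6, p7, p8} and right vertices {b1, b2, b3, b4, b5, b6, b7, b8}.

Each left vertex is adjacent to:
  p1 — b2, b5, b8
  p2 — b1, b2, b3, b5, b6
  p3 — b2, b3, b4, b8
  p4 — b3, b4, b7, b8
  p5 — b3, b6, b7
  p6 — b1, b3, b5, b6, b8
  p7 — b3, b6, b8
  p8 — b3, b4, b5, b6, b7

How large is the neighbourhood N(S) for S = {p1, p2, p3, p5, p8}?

The union of neighbours of {p1, p2, p3, p5, p8} is {b1, b2, b3, b4, b5, b6, b7, b8}, which has 8 elements.
Since |N(S)| = 8 ≥ |S| = 5, Hall's condition holds for this subset.

8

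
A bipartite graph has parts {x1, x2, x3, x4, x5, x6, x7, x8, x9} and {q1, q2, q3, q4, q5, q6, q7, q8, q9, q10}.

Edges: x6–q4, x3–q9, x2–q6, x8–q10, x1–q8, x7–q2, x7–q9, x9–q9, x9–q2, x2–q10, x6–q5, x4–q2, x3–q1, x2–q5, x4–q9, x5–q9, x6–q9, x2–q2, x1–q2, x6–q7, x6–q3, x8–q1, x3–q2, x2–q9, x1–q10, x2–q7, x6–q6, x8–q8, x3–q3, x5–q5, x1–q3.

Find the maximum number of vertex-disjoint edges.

8

One maximum matching: x1-q10, x2-q7, x3-q3, x4-q9, x5-q5, x6-q6, x7-q2, x8-q8.
The set {x4, x7, x9} has only 2 neighbours ({q2, q9}), so by Hall's theorem at most 8 of the 9 left vertices can be matched.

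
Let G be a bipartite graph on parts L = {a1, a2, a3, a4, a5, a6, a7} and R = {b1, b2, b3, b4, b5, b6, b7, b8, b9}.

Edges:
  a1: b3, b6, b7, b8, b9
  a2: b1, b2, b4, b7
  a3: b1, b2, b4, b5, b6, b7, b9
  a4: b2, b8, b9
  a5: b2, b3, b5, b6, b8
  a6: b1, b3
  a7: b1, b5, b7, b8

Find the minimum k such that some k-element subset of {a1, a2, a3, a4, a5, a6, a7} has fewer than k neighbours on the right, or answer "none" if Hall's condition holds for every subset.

A matching saturating every left vertex exists, for instance a1→b7, a2→b4, a3→b1, a4→b2, a5→b8, a6→b3, a7→b5.
By Hall's marriage theorem, this means |N(S)| ≥ |S| for every subset S, so no violating subset exists.

none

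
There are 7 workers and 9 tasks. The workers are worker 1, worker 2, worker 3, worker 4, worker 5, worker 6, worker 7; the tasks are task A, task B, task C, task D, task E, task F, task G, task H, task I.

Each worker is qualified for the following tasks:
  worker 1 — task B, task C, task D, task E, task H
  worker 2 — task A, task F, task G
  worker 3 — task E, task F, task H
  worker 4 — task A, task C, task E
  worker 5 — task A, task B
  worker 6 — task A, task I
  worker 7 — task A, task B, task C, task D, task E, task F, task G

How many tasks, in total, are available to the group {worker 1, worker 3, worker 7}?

8

The union of neighbours of {worker 1, worker 3, worker 7} is {task A, task B, task C, task D, task E, task F, task G, task H}, which has 8 elements.
Since |N(S)| = 8 ≥ |S| = 3, Hall's condition holds for this subset.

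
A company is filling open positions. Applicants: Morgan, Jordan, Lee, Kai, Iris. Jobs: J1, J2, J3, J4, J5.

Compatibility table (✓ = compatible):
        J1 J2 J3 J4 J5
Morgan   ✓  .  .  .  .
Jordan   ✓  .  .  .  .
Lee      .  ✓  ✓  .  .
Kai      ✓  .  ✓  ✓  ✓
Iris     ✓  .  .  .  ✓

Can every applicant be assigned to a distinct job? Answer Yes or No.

No

The set {Morgan, Jordan} has only 1 neighbour ({J1}), so by Hall's theorem at most 4 of the 5 applicants can be matched.
Hence no matching covers every applicant.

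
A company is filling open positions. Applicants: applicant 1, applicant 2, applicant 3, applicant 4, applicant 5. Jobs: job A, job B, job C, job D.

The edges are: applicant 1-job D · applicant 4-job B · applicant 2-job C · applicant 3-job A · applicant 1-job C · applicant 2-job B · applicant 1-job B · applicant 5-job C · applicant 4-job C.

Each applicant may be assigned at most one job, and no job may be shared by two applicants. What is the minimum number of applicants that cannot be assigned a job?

A valid assignment of size 4: applicant 1→job D, applicant 2→job C, applicant 3→job A, applicant 4→job B.
The set {applicant 2, applicant 4, applicant 5} has only 2 neighbours ({job B, job C}), so by Hall's theorem at most 4 of the 5 applicants can be matched.
That matches 4 of the 5, leaving 1 unmatched; no matching can do better.

1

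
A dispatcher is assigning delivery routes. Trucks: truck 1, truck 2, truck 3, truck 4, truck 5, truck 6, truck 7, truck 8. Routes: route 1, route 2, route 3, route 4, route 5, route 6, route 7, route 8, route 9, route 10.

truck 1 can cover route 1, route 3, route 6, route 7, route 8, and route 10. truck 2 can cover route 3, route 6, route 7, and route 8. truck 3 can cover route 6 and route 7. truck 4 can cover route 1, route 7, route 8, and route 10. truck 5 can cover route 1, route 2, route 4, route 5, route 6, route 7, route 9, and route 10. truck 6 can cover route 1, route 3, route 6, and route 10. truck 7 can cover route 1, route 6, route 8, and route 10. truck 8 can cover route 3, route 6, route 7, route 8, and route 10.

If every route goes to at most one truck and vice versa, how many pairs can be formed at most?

7

One maximum matching: truck 1–route 8, truck 2–route 3, truck 3–route 7, truck 4–route 1, truck 5–route 4, truck 6–route 6, truck 7–route 10.
The set {truck 1, truck 2, truck 3, truck 4, truck 6, truck 7, truck 8} has only 6 neighbours ({route 1, route 10, route 3, route 6, route 7, route 8}), so by Hall's theorem at most 7 of the 8 trucks can be matched.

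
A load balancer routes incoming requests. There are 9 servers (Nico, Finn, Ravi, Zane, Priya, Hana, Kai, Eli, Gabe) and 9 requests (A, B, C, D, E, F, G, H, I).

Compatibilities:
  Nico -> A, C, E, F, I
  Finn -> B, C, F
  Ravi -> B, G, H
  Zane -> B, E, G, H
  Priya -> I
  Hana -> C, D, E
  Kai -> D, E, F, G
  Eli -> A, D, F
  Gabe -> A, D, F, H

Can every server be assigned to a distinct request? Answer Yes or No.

Yes

One maximum matching: Nico-A, Finn-B, Ravi-H, Zane-G, Priya-I, Hana-C, Kai-E, Eli-D, Gabe-F.
Every server is matched, so this is a perfect matching.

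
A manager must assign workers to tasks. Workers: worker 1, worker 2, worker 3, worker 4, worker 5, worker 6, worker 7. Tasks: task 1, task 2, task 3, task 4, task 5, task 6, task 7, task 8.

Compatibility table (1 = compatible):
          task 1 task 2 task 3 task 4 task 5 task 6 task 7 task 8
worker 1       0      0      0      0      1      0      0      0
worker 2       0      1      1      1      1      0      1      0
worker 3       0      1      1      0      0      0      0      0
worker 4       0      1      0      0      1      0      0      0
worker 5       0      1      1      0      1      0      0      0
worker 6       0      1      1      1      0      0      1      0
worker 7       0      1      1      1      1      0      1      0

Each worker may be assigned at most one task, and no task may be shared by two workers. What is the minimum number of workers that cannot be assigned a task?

One maximum matching: worker 1–task 5, worker 2–task 4, worker 3–task 3, worker 4–task 2, worker 6–task 7.
The set {worker 1, worker 2, worker 3, worker 4, worker 5, worker 6, worker 7} has only 5 neighbours ({task 2, task 3, task 4, task 5, task 7}), so by Hall's theorem at most 5 of the 7 workers can be matched.
That matches 5 of the 7, leaving 2 unmatched; no matching can do better.

2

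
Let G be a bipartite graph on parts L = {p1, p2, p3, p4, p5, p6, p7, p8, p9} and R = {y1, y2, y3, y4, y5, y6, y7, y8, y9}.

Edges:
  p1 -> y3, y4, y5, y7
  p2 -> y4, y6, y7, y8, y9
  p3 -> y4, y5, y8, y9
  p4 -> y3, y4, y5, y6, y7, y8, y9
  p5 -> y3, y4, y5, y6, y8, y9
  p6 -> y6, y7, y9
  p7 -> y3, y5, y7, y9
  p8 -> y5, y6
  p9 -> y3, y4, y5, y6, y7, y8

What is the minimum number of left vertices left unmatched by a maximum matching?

A valid assignment of size 7: p1–y5, p2–y7, p3–y4, p4–y8, p5–y6, p6–y9, p7–y3.
The set {p1, p2, p3, p4, p5, p6, p7, p8, p9} has only 7 neighbours ({y3, y4, y5, y6, y7, y8, y9}), so by Hall's theorem at most 7 of the 9 left vertices can be matched.
That matches 7 of the 9, leaving 2 unmatched; no matching can do better.

2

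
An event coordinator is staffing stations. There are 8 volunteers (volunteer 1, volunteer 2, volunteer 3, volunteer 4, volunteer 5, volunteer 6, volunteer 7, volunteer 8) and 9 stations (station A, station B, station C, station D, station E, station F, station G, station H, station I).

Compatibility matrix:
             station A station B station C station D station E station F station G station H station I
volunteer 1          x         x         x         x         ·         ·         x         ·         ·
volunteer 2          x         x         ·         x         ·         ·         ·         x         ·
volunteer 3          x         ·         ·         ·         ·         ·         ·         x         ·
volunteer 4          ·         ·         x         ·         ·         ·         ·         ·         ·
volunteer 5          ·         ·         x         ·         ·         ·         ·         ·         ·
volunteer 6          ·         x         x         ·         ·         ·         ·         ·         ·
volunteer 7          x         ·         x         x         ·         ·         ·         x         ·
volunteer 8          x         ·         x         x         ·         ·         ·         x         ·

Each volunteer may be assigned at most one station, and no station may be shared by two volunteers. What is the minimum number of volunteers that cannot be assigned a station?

2

A valid assignment of size 6: volunteer 1–station G, volunteer 2–station D, volunteer 3–station H, volunteer 4–station C, volunteer 6–station B, volunteer 7–station A.
The set {volunteer 2, volunteer 3, volunteer 4, volunteer 5, volunteer 6, volunteer 7, volunteer 8} has only 5 neighbours ({station A, station B, station C, station D, station H}), so by Hall's theorem at most 6 of the 8 volunteers can be matched.
That matches 6 of the 8, leaving 2 unmatched; no matching can do better.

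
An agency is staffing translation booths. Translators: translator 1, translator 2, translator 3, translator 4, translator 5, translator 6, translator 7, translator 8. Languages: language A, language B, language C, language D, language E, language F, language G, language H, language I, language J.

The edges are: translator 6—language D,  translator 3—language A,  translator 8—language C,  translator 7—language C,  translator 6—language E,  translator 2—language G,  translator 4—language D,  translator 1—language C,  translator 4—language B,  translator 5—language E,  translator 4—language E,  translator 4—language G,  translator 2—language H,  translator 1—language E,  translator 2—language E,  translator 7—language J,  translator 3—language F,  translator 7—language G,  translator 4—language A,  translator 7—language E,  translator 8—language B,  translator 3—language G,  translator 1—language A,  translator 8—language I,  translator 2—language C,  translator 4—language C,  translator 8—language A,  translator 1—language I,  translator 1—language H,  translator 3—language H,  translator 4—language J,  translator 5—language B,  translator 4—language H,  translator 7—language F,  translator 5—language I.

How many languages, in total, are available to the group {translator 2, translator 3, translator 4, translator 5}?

10

The union of neighbours of {translator 2, translator 3, translator 4, translator 5} is {language A, language B, language C, language D, language E, language F, language G, language H, language I, language J}, which has 10 elements.
Since |N(S)| = 10 ≥ |S| = 4, Hall's condition holds for this subset.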